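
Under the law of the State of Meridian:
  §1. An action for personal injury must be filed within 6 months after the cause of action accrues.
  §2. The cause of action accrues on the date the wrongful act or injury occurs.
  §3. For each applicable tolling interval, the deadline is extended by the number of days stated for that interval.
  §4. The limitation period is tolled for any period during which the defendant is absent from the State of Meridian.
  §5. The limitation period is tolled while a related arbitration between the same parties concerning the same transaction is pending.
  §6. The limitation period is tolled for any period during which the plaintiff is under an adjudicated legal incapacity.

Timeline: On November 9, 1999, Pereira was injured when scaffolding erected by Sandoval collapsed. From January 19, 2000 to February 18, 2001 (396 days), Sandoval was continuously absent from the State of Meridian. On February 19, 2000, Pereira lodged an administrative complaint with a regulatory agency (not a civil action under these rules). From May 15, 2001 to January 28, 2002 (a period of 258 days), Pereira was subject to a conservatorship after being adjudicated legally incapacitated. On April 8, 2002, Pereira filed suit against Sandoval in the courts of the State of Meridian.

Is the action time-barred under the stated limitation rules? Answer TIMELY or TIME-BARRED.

The limitation period began to run on November 9, 1999.
6 months from November 9, 1999 is May 9, 2000.
The defendant's absence from the jurisdiction from January 19, 2000 to February 18, 2001 tolled the period for 396 days, extending the deadline to June 9, 2001.
Because the plaintiff's legal incapacity ran from May 15, 2001 to January 28, 2002, the deadline is extended by 258 days to February 22, 2002.
Nothing else in the chronology tolls or restarts the period.
Filing on April 8, 2002 missed the February 22, 2002 deadline — the action is time-barred.

TIME-BARRED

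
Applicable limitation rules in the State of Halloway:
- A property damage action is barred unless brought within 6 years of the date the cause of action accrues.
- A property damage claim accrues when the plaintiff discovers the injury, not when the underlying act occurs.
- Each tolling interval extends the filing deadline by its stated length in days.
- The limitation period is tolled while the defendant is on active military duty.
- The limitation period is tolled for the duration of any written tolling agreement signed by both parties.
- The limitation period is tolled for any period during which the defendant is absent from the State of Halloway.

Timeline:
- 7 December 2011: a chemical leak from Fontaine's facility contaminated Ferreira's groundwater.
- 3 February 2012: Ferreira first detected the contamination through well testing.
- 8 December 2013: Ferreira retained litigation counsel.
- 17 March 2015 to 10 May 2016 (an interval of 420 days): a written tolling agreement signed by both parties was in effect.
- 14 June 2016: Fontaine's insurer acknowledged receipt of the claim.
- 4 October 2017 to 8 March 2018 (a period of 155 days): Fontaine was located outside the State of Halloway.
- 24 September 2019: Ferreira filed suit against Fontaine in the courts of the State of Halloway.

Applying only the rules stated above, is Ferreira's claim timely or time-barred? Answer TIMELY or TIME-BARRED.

TIME-BARRED

Accrual is tied to discovery, so the period began on 3 February 2012 rather than on 7 December 2011 when the act occurred.
The untolled deadline — 6 years after 3 February 2012 — is 3 February 2018.
Because the written tolling agreement ran from 17 March 2015 to 10 May 2016, the deadline is extended by 420 days to 30 March 2019.
Because the defendant's absence from the jurisdiction ran from 4 October 2017 to 8 March 2018, the deadline is extended by 155 days to 1 September 2019.
The other events in the timeline have no effect on the limitation period under the stated rules.
Ferreira filed on 24 September 2019, after the 1 September 2019 deadline, so the action is time-barred.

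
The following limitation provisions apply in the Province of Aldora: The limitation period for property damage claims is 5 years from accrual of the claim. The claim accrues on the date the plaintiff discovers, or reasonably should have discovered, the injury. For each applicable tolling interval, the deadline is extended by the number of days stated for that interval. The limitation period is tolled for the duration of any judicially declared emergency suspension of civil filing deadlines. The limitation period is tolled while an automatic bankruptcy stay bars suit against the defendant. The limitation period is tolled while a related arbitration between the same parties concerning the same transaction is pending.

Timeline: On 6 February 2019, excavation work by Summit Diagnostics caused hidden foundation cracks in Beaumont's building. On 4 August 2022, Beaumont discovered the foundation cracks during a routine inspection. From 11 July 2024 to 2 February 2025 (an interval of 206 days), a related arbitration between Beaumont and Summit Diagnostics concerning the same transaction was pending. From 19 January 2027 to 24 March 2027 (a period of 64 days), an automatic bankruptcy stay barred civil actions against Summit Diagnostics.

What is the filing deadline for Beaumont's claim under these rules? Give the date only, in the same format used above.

30 April 2028

Under the discovery rule, the claim accrued on 4 August 2022, when Beaumont discovered the injury — not on the 6 February 2019 date of the underlying act.
Adding the 5 years base period to 4 August 2022 gives a deadline of 4 August 2027, before any tolling.
The period was tolled for 206 days by the pending related arbitration (11 July 2024 to 2 February 2025), pushing the deadline to 26 February 2028.
The automatic bankruptcy stay from 19 January 2027 to 24 March 2027 tolled the period for 64 days, extending the deadline to 30 April 2028.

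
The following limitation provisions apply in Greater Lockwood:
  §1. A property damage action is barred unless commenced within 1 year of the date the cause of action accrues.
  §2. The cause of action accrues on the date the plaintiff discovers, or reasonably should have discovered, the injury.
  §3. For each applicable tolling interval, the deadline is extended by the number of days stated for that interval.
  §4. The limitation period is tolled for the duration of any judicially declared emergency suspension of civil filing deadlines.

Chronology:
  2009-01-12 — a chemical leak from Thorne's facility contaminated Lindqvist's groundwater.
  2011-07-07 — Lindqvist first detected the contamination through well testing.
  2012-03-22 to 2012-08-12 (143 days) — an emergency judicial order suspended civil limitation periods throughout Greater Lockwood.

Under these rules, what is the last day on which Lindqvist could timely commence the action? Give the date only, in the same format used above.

2012-11-27

The claim did not accrue until Lindqvist discovered the injury on 2011-07-07; the 2009-01-12 act date does not start the clock under the stated rule.
1 year from 2011-07-07 is 2012-07-07.
Because the emergency suspension of filing deadlines ran from 2012-03-22 to 2012-08-12, the deadline is extended by 143 days to 2012-11-27.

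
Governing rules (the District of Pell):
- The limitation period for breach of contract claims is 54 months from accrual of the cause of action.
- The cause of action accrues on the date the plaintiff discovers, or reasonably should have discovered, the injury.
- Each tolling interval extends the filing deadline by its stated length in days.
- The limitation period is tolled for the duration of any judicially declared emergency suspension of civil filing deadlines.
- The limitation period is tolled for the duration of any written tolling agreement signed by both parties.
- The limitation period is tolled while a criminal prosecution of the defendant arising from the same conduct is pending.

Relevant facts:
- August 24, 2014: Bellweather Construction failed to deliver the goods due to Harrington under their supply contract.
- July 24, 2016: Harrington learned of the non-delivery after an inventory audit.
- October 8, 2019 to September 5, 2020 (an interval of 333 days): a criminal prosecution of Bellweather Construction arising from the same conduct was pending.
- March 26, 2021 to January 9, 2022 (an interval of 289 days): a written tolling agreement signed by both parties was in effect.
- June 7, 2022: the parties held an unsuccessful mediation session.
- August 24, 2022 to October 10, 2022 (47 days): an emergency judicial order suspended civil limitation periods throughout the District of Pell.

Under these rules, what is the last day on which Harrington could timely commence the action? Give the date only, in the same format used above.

November 24, 2022

Accrual is tied to discovery, so the period began on July 24, 2016 rather than on August 24, 2014 when the act occurred.
54 months from July 24, 2016 is January 24, 2021.
The period was tolled for 333 days by the pending criminal prosecution (October 8, 2019 to September 5, 2020), pushing the deadline to December 23, 2021.
Because the written tolling agreement ran from March 26, 2021 to January 9, 2022, the deadline is extended by 289 days to October 8, 2022.
The emergency suspension of filing deadlines from August 24, 2022 to October 10, 2022 tolled the period for 47 days, extending the deadline to November 24, 2022.
The other events in the timeline have no effect on the limitation period under the stated rules.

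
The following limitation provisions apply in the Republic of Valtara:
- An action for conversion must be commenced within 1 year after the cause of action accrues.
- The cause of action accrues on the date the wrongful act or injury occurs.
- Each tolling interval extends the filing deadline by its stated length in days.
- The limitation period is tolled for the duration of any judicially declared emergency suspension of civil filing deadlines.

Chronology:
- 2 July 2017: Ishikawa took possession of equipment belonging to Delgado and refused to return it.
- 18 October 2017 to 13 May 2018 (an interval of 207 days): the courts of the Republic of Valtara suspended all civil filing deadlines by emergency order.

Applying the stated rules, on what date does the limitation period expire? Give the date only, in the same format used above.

25 January 2019

The claim accrued on 2 July 2017, when the wrongful act occurred.
The untolled deadline — 1 year after 2 July 2017 — is 2 July 2018.
The period was tolled for 207 days by the emergency suspension of filing deadlines (18 October 2017 to 13 May 2018), pushing the deadline to 25 January 2019.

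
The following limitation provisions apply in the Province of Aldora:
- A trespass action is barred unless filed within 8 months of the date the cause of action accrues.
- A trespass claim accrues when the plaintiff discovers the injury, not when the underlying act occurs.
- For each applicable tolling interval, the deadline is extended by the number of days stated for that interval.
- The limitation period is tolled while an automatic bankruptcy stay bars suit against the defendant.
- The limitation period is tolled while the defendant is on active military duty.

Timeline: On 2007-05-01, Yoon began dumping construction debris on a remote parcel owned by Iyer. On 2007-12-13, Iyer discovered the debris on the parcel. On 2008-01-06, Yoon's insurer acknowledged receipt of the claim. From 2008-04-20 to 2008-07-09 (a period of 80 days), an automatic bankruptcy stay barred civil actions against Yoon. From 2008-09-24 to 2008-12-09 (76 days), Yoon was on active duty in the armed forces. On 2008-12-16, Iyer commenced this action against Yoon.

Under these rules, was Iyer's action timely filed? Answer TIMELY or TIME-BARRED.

The claim did not accrue until Iyer discovered the injury on 2007-12-13; the 2007-05-01 act date does not start the clock under the stated rule.
Adding the 8 months base period to 2007-12-13 gives a deadline of 2008-08-13, before any tolling.
Because the automatic bankruptcy stay ran from 2008-04-20 to 2008-07-09, the deadline is extended by 80 days to 2008-11-01.
The period was tolled for 76 days by the defendant's active military service (2008-09-24 to 2008-12-09), pushing the deadline to 2009-01-16.
None of the other events listed affects the running of the period under the stated rules.
Filing on 2008-12-16 beat the 2009-01-16 deadline — the action is timely.

TIMELY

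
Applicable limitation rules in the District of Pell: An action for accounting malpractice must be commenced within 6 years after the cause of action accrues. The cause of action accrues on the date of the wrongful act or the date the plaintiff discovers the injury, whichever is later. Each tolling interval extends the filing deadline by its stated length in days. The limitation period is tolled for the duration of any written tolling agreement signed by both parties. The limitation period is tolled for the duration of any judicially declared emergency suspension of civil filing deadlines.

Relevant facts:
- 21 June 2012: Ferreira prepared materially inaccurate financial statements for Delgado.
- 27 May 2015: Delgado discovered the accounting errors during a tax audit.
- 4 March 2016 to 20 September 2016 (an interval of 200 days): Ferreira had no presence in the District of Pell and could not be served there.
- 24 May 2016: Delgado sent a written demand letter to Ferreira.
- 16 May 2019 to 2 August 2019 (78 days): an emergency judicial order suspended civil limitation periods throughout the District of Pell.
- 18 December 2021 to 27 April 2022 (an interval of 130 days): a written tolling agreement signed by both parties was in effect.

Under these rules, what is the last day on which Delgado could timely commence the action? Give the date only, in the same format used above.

13 August 2021

Taking the later of the act (21 June 2012) and discovery (27 May 2015), the claim accrued on 27 May 2015.
The untolled deadline — 6 years after 27 May 2015 — is 27 May 2021.
Because the emergency suspension of filing deadlines ran from 16 May 2019 to 2 August 2019, the deadline is extended by 78 days to 13 August 2021.
By the time the written tolling agreement began on 18 December 2021, the limitation period had already expired on 13 August 2021; that interval cannot revive it.
Although the defendant's absence ran from 4 March 2016 to 20 September 2016, the stated rules do not make that a tolling event, so it is disregarded.
The other events in the timeline have no effect on the limitation period under the stated rules.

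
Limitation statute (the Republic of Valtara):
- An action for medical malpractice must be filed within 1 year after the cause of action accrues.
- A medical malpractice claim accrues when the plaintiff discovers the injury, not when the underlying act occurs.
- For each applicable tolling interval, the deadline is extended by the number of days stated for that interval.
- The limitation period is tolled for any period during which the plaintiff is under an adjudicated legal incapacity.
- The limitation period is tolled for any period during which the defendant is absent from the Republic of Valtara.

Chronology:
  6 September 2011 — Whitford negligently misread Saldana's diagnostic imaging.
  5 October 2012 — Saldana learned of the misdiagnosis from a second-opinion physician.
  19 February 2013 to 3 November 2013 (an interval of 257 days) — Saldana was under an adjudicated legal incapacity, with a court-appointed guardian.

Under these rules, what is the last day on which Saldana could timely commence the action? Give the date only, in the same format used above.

19 June 2014

Under the discovery rule, the claim accrued on 5 October 2012, when Saldana discovered the injury — not on the 6 September 2011 date of the underlying act.
The untolled deadline — 1 year after 5 October 2012 — is 5 October 2013.
The plaintiff's legal incapacity from 19 February 2013 to 3 November 2013 tolled the period for 257 days, extending the deadline to 19 June 2014.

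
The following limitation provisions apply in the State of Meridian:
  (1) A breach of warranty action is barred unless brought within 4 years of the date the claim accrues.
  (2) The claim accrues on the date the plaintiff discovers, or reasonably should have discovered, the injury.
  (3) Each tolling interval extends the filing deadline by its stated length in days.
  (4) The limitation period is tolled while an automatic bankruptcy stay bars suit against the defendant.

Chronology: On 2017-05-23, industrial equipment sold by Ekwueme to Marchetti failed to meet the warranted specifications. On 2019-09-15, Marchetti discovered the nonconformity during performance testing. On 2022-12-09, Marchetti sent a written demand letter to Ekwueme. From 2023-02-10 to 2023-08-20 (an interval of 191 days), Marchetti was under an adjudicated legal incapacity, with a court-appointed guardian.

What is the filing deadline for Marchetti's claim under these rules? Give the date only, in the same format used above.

2023-09-15

The claim did not accrue until Marchetti discovered the injury on 2019-09-15; the 2017-05-23 act date does not start the clock under the stated rule.
Adding the 4 years base period to 2019-09-15 gives a deadline of 2023-09-15, before any tolling.
No stated provision tolls the period for the plaintiff's incapacity, so the interval from 2023-02-10 to 2023-08-20 has no effect on the deadline.
The other events in the timeline have no effect on the limitation period under the stated rules.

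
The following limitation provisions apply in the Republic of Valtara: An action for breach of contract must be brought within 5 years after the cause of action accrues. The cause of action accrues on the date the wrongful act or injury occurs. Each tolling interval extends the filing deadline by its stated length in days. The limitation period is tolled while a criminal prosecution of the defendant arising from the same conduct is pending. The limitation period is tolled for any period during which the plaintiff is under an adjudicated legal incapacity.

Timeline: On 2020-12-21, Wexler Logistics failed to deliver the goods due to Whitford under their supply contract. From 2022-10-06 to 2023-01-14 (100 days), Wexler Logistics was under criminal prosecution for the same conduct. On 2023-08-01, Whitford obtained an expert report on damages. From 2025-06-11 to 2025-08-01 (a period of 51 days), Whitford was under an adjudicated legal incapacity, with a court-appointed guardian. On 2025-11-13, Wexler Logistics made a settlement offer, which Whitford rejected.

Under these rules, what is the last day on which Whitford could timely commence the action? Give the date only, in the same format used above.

The limitation period began to run on 2020-12-21.
The untolled deadline — 5 years after 2020-12-21 — is 2025-12-21.
The period was tolled for 100 days by the pending criminal prosecution (2022-10-06 to 2023-01-14), pushing the deadline to 2026-03-31.
Because the plaintiff's legal incapacity ran from 2025-06-11 to 2025-08-01, the deadline is extended by 51 days to 2026-05-21.
Nothing else in the chronology tolls or restarts the period.

2026-05-21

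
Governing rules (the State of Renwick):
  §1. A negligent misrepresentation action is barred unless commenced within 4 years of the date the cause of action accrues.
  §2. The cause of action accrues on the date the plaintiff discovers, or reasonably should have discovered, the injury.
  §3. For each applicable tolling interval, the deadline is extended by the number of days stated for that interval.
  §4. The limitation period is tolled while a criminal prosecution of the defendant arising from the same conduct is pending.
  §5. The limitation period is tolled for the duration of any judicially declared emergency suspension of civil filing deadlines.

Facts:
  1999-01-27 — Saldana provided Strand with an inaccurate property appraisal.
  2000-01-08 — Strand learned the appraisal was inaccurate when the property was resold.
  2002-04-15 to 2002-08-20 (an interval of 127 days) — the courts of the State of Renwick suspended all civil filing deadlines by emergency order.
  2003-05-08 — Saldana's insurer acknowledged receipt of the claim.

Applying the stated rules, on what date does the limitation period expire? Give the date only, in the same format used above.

2004-05-14

The claim did not accrue until Strand discovered the injury on 2000-01-08; the 1999-01-27 act date does not start the clock under the stated rule.
The untolled deadline — 4 years after 2000-01-08 — is 2004-01-08.
The emergency suspension of filing deadlines from 2002-04-15 to 2002-08-20 tolled the period for 127 days, extending the deadline to 2004-05-14.
Nothing else in the chronology tolls or restarts the period.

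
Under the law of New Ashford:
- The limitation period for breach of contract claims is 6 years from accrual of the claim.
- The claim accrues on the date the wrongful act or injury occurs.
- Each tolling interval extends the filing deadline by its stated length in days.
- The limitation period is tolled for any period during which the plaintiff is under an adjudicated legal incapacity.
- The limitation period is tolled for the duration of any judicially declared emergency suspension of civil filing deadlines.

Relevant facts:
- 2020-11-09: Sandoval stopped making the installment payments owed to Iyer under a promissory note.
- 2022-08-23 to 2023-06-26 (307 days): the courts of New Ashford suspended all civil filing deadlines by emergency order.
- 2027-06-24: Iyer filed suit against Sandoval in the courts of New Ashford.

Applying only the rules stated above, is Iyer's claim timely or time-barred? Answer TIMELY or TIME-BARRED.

TIMELY

The limitation period began to run on 2020-11-09.
6 years from 2020-11-09 is 2026-11-09.
The emergency suspension of filing deadlines from 2022-08-23 to 2023-06-26 tolled the period for 307 days, extending the deadline to 2027-09-12.
Iyer filed on 2027-06-24, before the 2027-09-12 deadline, so the action is timely.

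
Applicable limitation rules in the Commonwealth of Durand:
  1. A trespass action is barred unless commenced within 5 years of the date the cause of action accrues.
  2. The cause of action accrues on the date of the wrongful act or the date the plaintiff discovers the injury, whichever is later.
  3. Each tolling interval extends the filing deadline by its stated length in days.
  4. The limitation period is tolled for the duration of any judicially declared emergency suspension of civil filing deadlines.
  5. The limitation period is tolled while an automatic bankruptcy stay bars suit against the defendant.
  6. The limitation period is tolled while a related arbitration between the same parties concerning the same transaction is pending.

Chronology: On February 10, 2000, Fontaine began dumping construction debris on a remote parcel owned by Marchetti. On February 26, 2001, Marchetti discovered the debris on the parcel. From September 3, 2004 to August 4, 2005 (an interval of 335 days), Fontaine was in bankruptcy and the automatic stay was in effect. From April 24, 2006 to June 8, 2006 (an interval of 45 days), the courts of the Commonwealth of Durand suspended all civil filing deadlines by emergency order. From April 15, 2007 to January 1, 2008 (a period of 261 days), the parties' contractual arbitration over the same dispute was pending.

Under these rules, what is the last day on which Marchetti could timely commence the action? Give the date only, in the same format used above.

March 13, 2007

The claim accrued on February 26, 2001 — the later of the February 10, 2000 act and the February 26, 2001 discovery.
5 years from February 26, 2001 is February 26, 2006.
The automatic bankruptcy stay from September 3, 2004 to August 4, 2005 tolled the period for 335 days, extending the deadline to January 27, 2007.
Because the emergency suspension of filing deadlines ran from April 24, 2006 to June 8, 2006, the deadline is extended by 45 days to March 13, 2007.
By the time the pending related arbitration began on April 15, 2007, the limitation period had already expired on March 13, 2007; that interval cannot revive it.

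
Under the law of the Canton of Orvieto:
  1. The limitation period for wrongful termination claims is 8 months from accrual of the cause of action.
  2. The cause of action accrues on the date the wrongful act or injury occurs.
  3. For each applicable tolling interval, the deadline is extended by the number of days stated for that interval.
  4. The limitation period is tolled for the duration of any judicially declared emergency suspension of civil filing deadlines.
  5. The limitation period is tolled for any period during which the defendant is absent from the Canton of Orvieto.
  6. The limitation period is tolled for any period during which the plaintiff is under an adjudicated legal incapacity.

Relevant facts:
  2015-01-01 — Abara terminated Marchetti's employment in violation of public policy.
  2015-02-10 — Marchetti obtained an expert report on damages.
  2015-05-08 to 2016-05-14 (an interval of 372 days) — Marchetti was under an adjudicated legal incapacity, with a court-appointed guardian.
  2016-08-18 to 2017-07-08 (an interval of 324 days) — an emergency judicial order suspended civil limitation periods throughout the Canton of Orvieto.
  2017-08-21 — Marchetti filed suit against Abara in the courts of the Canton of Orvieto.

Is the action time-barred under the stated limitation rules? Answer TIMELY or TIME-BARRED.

TIME-BARRED

The claim accrued on 2015-01-01, when the wrongful act occurred.
The untolled deadline — 8 months after 2015-01-01 — is 2015-09-01.
The period was tolled for 372 days by the plaintiff's legal incapacity (2015-05-08 to 2016-05-14), pushing the deadline to 2016-09-07.
The emergency suspension of filing deadlines from 2016-08-18 to 2017-07-08 tolled the period for 324 days, extending the deadline to 2017-07-28.
Nothing else in the chronology tolls or restarts the period.
The 2017-08-21 filing falls after the 2017-07-28 deadline; the claim is time-barred.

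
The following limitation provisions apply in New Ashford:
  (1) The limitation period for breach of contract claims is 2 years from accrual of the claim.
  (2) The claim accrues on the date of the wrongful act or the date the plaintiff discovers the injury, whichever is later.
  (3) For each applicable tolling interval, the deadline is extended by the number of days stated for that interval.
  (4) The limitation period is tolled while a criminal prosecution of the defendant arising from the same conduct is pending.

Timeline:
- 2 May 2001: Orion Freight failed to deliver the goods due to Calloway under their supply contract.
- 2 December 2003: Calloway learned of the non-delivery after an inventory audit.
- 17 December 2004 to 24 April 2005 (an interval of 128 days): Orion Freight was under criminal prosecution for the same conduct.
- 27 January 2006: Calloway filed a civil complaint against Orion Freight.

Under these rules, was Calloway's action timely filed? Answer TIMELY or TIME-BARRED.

TIMELY

Because discovery on 2 December 2003 post-dates the 2 May 2001 act, accrual under the later-of rule falls on 2 December 2003.
The untolled deadline — 2 years after 2 December 2003 — is 2 December 2005.
Because the pending criminal prosecution ran from 17 December 2004 to 24 April 2005, the deadline is extended by 128 days to 9 April 2006.
Calloway filed on 27 January 2006, before the 9 April 2006 deadline, so the action is timely.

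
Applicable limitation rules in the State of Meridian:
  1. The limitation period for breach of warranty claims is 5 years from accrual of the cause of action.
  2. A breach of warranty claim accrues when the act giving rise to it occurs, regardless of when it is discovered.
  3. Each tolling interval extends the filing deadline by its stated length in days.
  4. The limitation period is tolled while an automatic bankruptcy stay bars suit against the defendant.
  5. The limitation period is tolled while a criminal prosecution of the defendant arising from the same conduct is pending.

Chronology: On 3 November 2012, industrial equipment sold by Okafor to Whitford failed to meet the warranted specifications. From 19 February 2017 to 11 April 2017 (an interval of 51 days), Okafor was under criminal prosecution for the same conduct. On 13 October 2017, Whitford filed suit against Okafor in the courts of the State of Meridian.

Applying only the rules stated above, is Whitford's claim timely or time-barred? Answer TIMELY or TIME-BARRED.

The limitation period began to run on 3 November 2012.
Adding the 5 years base period to 3 November 2012 gives a deadline of 3 November 2017, before any tolling.
The period was tolled for 51 days by the pending criminal prosecution (19 February 2017 to 11 April 2017), pushing the deadline to 24 December 2017.
Whitford filed on 13 October 2017, before the 24 December 2017 deadline, so the action is timely.

TIMELY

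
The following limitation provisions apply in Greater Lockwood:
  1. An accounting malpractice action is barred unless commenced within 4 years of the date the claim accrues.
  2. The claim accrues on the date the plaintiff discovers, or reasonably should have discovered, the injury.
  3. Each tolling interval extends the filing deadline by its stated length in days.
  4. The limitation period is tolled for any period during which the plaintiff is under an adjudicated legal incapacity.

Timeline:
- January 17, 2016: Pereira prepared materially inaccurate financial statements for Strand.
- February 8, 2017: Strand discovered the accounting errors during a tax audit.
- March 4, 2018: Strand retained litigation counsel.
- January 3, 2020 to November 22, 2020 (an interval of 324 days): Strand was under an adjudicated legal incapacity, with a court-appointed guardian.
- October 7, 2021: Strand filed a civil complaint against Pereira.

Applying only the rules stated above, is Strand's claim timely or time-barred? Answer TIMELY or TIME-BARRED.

TIMELY

Accrual is tied to discovery, so the period began on February 8, 2017 rather than on January 17, 2016 when the act occurred.
The untolled deadline — 4 years after February 8, 2017 — is February 8, 2021.
The plaintiff's legal incapacity from January 3, 2020 to November 22, 2020 tolled the period for 324 days, extending the deadline to December 29, 2021.
Nothing else in the chronology tolls or restarts the period.
Strand filed on October 7, 2021, before the December 29, 2021 deadline, so the action is timely.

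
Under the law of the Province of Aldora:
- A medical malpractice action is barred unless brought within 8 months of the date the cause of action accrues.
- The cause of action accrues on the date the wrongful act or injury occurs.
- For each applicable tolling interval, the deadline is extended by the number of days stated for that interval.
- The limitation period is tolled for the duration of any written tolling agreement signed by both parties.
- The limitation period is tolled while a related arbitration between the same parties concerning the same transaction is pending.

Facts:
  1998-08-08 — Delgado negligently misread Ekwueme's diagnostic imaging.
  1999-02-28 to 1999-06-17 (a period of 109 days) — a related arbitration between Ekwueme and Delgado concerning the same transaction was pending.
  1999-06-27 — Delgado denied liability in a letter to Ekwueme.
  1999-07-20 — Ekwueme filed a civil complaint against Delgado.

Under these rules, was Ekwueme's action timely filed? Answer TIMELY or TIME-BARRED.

The cause of action accrued on 1998-08-08, the date of the act.
The untolled deadline — 8 months after 1998-08-08 — is 1999-04-08.
Because the pending related arbitration ran from 1999-02-28 to 1999-06-17, the deadline is extended by 109 days to 1999-07-26.
Nothing else in the chronology tolls or restarts the period.
Ekwueme filed on 1999-07-20, before the 1999-07-26 deadline, so the action is timely.

TIMELY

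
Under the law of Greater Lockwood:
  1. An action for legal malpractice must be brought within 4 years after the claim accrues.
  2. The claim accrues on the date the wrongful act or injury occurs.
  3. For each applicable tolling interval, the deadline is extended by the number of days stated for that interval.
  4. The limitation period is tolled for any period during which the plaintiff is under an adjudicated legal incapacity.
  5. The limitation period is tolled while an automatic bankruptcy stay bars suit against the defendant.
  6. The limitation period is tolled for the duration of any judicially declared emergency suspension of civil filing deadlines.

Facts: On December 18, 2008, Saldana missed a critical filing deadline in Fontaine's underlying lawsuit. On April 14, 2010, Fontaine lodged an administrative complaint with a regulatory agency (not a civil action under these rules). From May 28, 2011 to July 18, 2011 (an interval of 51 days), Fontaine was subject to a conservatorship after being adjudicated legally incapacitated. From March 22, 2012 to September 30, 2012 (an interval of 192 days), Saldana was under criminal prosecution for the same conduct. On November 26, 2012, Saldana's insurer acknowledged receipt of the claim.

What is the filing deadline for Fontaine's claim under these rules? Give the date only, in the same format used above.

The claim accrued on December 18, 2008, when the wrongful act occurred.
Adding the 4 years base period to December 18, 2008 gives a deadline of December 18, 2012, before any tolling.
The plaintiff's legal incapacity from May 28, 2011 to July 18, 2011 tolled the period for 51 days, extending the deadline to February 7, 2013.
The pending criminal prosecution from March 22, 2012 to September 30, 2012 does not toll the period, because no stated rule makes a criminal prosecution a tolling event.
Nothing else in the chronology tolls or restarts the period.

February 7, 2013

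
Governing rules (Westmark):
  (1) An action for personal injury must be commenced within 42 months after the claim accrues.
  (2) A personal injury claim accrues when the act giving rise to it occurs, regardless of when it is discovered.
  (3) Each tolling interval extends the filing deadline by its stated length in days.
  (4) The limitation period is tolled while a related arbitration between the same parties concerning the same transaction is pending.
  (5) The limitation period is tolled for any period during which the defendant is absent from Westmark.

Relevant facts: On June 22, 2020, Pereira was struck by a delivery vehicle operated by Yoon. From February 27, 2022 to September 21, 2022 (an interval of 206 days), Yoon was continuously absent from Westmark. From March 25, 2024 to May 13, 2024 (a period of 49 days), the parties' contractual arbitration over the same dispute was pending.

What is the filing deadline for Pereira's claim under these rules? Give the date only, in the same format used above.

September 2, 2024

The claim accrued on June 22, 2020, when the wrongful act occurred.
The untolled deadline — 42 months after June 22, 2020 — is December 22, 2023.
Because the defendant's absence from the jurisdiction ran from February 27, 2022 to September 21, 2022, the deadline is extended by 206 days to July 15, 2024.
The pending related arbitration from March 25, 2024 to May 13, 2024 tolled the period for 49 days, extending the deadline to September 2, 2024.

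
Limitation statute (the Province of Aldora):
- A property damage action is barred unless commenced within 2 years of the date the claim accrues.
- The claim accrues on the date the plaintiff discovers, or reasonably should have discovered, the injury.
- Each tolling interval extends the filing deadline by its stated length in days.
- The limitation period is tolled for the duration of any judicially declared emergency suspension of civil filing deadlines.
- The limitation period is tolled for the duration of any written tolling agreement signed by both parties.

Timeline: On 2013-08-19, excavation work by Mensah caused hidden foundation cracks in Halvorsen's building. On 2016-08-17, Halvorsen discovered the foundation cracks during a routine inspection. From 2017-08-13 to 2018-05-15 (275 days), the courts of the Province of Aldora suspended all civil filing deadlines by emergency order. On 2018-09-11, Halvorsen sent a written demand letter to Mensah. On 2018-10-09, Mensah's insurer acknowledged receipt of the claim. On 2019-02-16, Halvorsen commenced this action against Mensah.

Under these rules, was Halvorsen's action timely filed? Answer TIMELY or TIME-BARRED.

Under the discovery rule, the claim accrued on 2016-08-17, when Halvorsen discovered the injury — not on the 2013-08-19 date of the underlying act.
2 years from 2016-08-17 is 2018-08-17.
The emergency suspension of filing deadlines from 2017-08-13 to 2018-05-15 tolled the period for 275 days, extending the deadline to 2019-05-19.
None of the other events listed affects the running of the period under the stated rules.
The 2019-02-16 filing precedes the 2019-05-19 deadline; the claim is timely.

TIMELY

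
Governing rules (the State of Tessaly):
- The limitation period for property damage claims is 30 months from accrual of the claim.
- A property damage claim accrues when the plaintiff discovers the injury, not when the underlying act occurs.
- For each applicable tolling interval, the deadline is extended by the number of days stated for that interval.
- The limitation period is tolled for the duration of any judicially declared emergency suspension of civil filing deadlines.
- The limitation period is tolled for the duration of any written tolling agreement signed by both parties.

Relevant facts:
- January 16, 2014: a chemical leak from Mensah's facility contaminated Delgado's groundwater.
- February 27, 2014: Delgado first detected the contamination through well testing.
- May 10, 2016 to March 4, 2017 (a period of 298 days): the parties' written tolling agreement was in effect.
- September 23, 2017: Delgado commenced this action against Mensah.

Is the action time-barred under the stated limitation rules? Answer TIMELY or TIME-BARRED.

TIME-BARRED

Under the discovery rule, the claim accrued on February 27, 2014, when Delgado discovered the injury — not on the January 16, 2014 date of the underlying act.
The untolled deadline — 30 months after February 27, 2014 — is August 27, 2016.
The written tolling agreement from May 10, 2016 to March 4, 2017 tolled the period for 298 days, extending the deadline to June 21, 2017.
Delgado filed on September 23, 2017, after the June 21, 2017 deadline, so the action is time-barred.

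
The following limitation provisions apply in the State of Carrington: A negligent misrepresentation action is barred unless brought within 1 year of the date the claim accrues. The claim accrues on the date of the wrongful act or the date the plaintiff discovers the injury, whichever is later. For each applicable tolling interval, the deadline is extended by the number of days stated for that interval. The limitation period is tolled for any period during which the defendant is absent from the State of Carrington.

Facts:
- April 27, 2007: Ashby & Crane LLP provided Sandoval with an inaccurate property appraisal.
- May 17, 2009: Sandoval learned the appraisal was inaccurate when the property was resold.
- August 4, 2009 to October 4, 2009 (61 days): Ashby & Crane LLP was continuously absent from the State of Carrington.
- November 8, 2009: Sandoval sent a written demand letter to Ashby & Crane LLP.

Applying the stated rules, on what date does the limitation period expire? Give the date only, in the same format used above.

July 17, 2010

Taking the later of the act (April 27, 2007) and discovery (May 17, 2009), the claim accrued on May 17, 2009.
The untolled deadline — 1 year after May 17, 2009 — is May 17, 2010.
Because the defendant's absence from the jurisdiction ran from August 4, 2009 to October 4, 2009, the deadline is extended by 61 days to July 17, 2010.
Nothing else in the chronology tolls or restarts the period.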